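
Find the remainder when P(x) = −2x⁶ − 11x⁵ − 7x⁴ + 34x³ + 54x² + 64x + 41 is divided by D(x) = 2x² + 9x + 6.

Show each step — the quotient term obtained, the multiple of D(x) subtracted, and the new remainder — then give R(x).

R(x) = −2x + 5

Step 1: lead(−2x⁶ − 11x⁵ − 7x⁴ + 34x³ + 54x² + 64x + 41) ÷ lead(D) = −2x⁶ ÷ 2x² = −x⁴. Subtract (−x⁴)·D = −2x⁶ − 9x⁵ − 6x⁴. Remainder: −2x⁵ − x⁴ + 34x³ + 54x² + 64x + 41.
Step 2: lead(−2x⁵ − x⁴ + 34x³ + 54x² + 64x + 41) ÷ lead(D) = −2x⁵ ÷ 2x² = −x³. Subtract (−x³)·D = −2x⁵ − 9x⁴ − 6x³. Remainder: 8x⁴ + 40x³ + 54x² + 64x + 41.
Step 3: lead(8x⁴ + 40x³ + 54x² + 64x + 41) ÷ lead(D) = 8x⁴ ÷ 2x² = 4x². Subtract (4x²)·D = 8x⁴ + 36x³ + 24x². Remainder: 4x³ + 30x² + 64x + 41.
Step 4: lead(4x³ + 30x² + 64x + 41) ÷ lead(D) = 4x³ ÷ 2x² = 2x. Subtract (2x)·D = 4x³ + 18x² + 12x. Remainder: 12x² + 52x + 41.
Step 5: lead(12x² + 52x + 41) ÷ lead(D) = 12x² ÷ 2x² = 6. Subtract (6)·D = 12x² + 54x + 36. Remainder: −2x + 5.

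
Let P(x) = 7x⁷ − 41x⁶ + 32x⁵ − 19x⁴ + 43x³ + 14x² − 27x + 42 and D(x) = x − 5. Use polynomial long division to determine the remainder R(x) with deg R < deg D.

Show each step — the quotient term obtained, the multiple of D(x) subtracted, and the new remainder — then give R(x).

Step 1: lead(7x⁷ − 41x⁶ + 32x⁵ − 19x⁴ + 43x³ + 14x² − 27x + 42) ÷ lead(D) = 7x⁷ ÷ x = 7x⁶. Subtract (7x⁶)·D = 7x⁷ − 35x⁶. Remainder: −6x⁶ + 32x⁵ − 19x⁴ + 43x³ + 14x² − 27x + 42.
Step 2: lead(−6x⁶ + 32x⁵ − 19x⁴ + 43x³ + 14x² − 27x + 42) ÷ lead(D) = −6x⁶ ÷ x = −6x⁵. Subtract (−6x⁵)·D = −6x⁶ + 30x⁵. Remainder: 2x⁵ − 19x⁴ + 43x³ + 14x² − 27x + 42.
Step 3: lead(2x⁵ − 19x⁴ + 43x³ + 14x² − 27x + 42) ÷ lead(D) = 2x⁵ ÷ x = 2x⁴. Subtract (2x⁴)·D = 2x⁵ − 10x⁴. Remainder: −9x⁴ + 43x³ + 14x² − 27x + 42.
Step 4: lead(−9x⁴ + 43x³ + 14x² − 27x + 42) ÷ lead(D) = −9x⁴ ÷ x = −9x³. Subtract (−9x³)·D = −9x⁴ + 45x³. Remainder: −2x³ + 14x² − 27x + 42.
Step 5: lead(−2x³ + 14x² − 27x + 42) ÷ lead(D) = −2x³ ÷ x = −2x². Subtract (−2x²)·D = −2x³ + 10x². Remainder: 4x² − 27x + 42.
Step 6: lead(4x² − 27x + 42) ÷ lead(D) = 4x² ÷ x = 4x. Subtract (4x)·D = 4x² − 20x. Remainder: −7x + 42.
Step 7: lead(−7x + 42) ÷ lead(D) = −7x ÷ x = −7. Subtract (−7)·D = −7x + 35. Remainder: 7.

R(x) = 7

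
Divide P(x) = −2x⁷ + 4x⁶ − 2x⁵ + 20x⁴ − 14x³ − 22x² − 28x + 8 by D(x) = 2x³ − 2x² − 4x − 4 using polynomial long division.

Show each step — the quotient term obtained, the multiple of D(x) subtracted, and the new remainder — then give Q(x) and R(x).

Step 1: lead(−2x⁷ + 4x⁶ − 2x⁵ + 20x⁴ − 14x³ − 22x² − 28x + 8) ÷ lead(D) = −2x⁷ ÷ 2x³ = −x⁴. Subtract (−x⁴)·D = −2x⁷ + 2x⁶ + 4x⁵ + 4x⁴. Remainder: 2x⁶ − 6x⁵ + 16x⁴ − 14x³ − 22x² − 28x + 8.
Step 2: lead(2x⁶ − 6x⁵ + 16x⁴ − 14x³ − 22x² − 28x + 8) ÷ lead(D) = 2x⁶ ÷ 2x³ = x³. Subtract (x³)·D = 2x⁶ − 2x⁵ − 4x⁴ − 4x³. Remainder: −4x⁵ + 20x⁴ − 10x³ − 22x² − 28x + 8.
Step 3: lead(−4x⁵ + 20x⁴ − 10x³ − 22x² − 28x + 8) ÷ lead(D) = −4x⁵ ÷ 2x³ = −2x². Subtract (−2x²)·D = −4x⁵ + 4x⁴ + 8x³ + 8x². Remainder: 16x⁴ − 18x³ − 30x² − 28x + 8.
Step 4: lead(16x⁴ − 18x³ − 30x² − 28x + 8) ÷ lead(D) = 16x⁴ ÷ 2x³ = 8x. Subtract (8x)·D = 16x⁴ − 16x³ − 32x² − 32x. Remainder: −2x³ + 2x² + 4x + 8.
Step 5: lead(−2x³ + 2x² + 4x + 8) ÷ lead(D) = −2x³ ÷ 2x³ = −1. Subtract (−1)·D = −2x³ + 2x² + 4x + 4. Remainder: 4.

Q(x) = −x⁴ + x³ − 2x² + 8x − 1; R(x) = 4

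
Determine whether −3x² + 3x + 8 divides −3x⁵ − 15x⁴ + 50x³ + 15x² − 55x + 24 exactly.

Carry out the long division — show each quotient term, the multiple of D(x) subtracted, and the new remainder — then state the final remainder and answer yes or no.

R(x) = 0, so D(x) is a factor of P(x). yes

Step 1: lead(−3x⁵ − 15x⁴ + 50x³ + 15x² − 55x + 24) ÷ lead(D) = −3x⁵ ÷ −3x² = x³. Subtract (x³)·D = −3x⁵ + 3x⁴ + 8x³. Remainder: −18x⁴ + 42x³ + 15x² − 55x + 24.
Step 2: lead(−18x⁴ + 42x³ + 15x² − 55x + 24) ÷ lead(D) = −18x⁴ ÷ −3x² = 6x². Subtract (6x²)·D = −18x⁴ + 18x³ + 48x². Remainder: 24x³ − 33x² − 55x + 24.
Step 3: lead(24x³ − 33x² − 55x + 24) ÷ lead(D) = 24x³ ÷ −3x² = −8x. Subtract (−8x)·D = 24x³ − 24x² − 64x. Remainder: −9x² + 9x + 24.
Step 4: lead(−9x² + 9x + 24) ÷ lead(D) = −9x² ÷ −3x² = 3. Subtract (3)·D = −9x² + 9x + 24. Remainder: 0.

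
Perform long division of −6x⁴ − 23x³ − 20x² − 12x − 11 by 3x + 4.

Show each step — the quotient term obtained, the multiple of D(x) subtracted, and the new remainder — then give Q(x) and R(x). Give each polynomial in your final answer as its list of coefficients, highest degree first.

Q = [-2, -5, 0, -4]; R = [5]

Step 1: lead(−6x⁴ − 23x³ − 20x² − 12x − 11) ÷ lead(D) = −6x⁴ ÷ 3x = −2x³. Subtract (−2x³)·D = −6x⁴ − 8x³. Remainder: −15x³ − 20x² − 12x − 11.
Step 2: lead(−15x³ − 20x² − 12x − 11) ÷ lead(D) = −15x³ ÷ 3x = −5x². Subtract (−5x²)·D = −15x³ − 20x². Remainder: −12x − 11.
Step 3: lead(−12x − 11) ÷ lead(D) = −12x ÷ 3x = −4. Subtract (−4)·D = −12x − 16. Remainder: 5.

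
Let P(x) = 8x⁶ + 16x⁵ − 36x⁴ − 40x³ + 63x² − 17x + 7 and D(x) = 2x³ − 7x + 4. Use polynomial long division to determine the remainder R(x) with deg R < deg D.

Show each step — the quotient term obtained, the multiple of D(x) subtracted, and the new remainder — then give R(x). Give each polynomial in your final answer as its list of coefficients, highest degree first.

R = [3, -1, 7]

Step 1: lead(8x⁶ + 16x⁵ − 36x⁴ − 40x³ + 63x² − 17x + 7) ÷ lead(D) = 8x⁶ ÷ 2x³ = 4x³. Subtract (4x³)·D = 8x⁶ − 28x⁴ + 16x³. Remainder: 16x⁵ − 8x⁴ − 56x³ + 63x² − 17x + 7.
Step 2: lead(16x⁵ − 8x⁴ − 56x³ + 63x² − 17x + 7) ÷ lead(D) = 16x⁵ ÷ 2x³ = 8x². Subtract (8x²)·D = 16x⁵ − 56x³ + 32x². Remainder: −8x⁴ + 31x² − 17x + 7.
Step 3: lead(−8x⁴ + 31x² − 17x + 7) ÷ lead(D) = −8x⁴ ÷ 2x³ = −4x. Subtract (−4x)·D = −8x⁴ + 28x² − 16x. Remainder: 3x² − x + 7.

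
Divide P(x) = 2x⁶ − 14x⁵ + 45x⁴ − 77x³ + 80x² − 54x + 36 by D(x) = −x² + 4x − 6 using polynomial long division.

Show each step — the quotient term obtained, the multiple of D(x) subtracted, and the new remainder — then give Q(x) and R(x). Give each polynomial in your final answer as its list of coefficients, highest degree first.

Q = [-2, 6, -9, 5, -6]; R = [0]

Step 1: lead(2x⁶ − 14x⁵ + 45x⁴ − 77x³ + 80x² − 54x + 36) ÷ lead(D) = 2x⁶ ÷ −x² = −2x⁴. Subtract (−2x⁴)·D = 2x⁶ − 8x⁵ + 12x⁴. Remainder: −6x⁵ + 33x⁴ − 77x³ + 80x² − 54x + 36.
Step 2: lead(−6x⁵ + 33x⁴ − 77x³ + 80x² − 54x + 36) ÷ lead(D) = −6x⁵ ÷ −x² = 6x³. Subtract (6x³)·D = −6x⁵ + 24x⁴ − 36x³. Remainder: 9x⁴ − 41x³ + 80x² − 54x + 36.
Step 3: lead(9x⁴ − 41x³ + 80x² − 54x + 36) ÷ lead(D) = 9x⁴ ÷ −x² = −9x². Subtract (−9x²)·D = 9x⁴ − 36x³ + 54x². Remainder: −5x³ + 26x² − 54x + 36.
Step 4: lead(−5x³ + 26x² − 54x + 36) ÷ lead(D) = −5x³ ÷ −x² = 5x. Subtract (5x)·D = −5x³ + 20x² − 30x. Remainder: 6x² − 24x + 36.
Step 5: lead(6x² − 24x + 36) ÷ lead(D) = 6x² ÷ −x² = −6. Subtract (−6)·D = 6x² − 24x + 36. Remainder: 0.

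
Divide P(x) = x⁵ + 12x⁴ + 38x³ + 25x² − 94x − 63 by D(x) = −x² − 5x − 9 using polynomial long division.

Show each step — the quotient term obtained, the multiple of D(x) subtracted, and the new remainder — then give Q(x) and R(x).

Q(x) = −x³ − 7x² + 6x + 8; R(x) = 9

Step 1: lead(x⁵ + 12x⁴ + 38x³ + 25x² − 94x − 63) ÷ lead(D) = x⁵ ÷ −x² = −x³. Subtract (−x³)·D = x⁵ + 5x⁴ + 9x³. Remainder: 7x⁴ + 29x³ + 25x² − 94x − 63.
Step 2: lead(7x⁴ + 29x³ + 25x² − 94x − 63) ÷ lead(D) = 7x⁴ ÷ −x² = −7x². Subtract (−7x²)·D = 7x⁴ + 35x³ + 63x². Remainder: −6x³ − 38x² − 94x − 63.
Step 3: lead(−6x³ − 38x² − 94x − 63) ÷ lead(D) = −6x³ ÷ −x² = 6x. Subtract (6x)·D = −6x³ − 30x² − 54x. Remainder: −8x² − 40x − 63.
Step 4: lead(−8x² − 40x − 63) ÷ lead(D) = −8x² ÷ −x² = 8. Subtract (8)·D = −8x² − 40x − 72. Remainder: 9.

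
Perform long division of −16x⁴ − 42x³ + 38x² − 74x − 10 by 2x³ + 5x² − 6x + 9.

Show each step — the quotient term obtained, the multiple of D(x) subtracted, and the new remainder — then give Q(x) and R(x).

Q(x) = −8x − 1; R(x) = −5x² − 8x − 1

Step 1: lead(−16x⁴ − 42x³ + 38x² − 74x − 10) ÷ lead(D) = −16x⁴ ÷ 2x³ = −8x. Subtract (−8x)·D = −16x⁴ − 40x³ + 48x² − 72x. Remainder: −2x³ − 10x² − 2x − 10.
Step 2: lead(−2x³ − 10x² − 2x − 10) ÷ lead(D) = −2x³ ÷ 2x³ = −1. Subtract (−1)·D = −2x³ − 5x² + 6x − 9. Remainder: −5x² − 8x − 1.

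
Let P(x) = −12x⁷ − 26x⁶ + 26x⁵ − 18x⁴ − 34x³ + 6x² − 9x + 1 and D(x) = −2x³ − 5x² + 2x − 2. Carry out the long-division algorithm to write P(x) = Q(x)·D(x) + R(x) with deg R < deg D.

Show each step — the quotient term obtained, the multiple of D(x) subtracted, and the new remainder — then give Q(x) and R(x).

Q(x) = 6x⁴ − 2x³ − 2x² + 6x + 2; R(x) = −x + 5

Step 1: lead(−12x⁷ − 26x⁶ + 26x⁵ − 18x⁴ − 34x³ + 6x² − 9x + 1) ÷ lead(D) = −12x⁷ ÷ −2x³ = 6x⁴. Subtract (6x⁴)·D = −12x⁷ − 30x⁶ + 12x⁵ − 12x⁴. Remainder: 4x⁶ + 14x⁵ − 6x⁴ − 34x³ + 6x² − 9x + 1.
Step 2: lead(4x⁶ + 14x⁵ − 6x⁴ − 34x³ + 6x² − 9x + 1) ÷ lead(D) = 4x⁶ ÷ −2x³ = −2x³. Subtract (−2x³)·D = 4x⁶ + 10x⁵ − 4x⁴ + 4x³. Remainder: 4x⁵ − 2x⁴ − 38x³ + 6x² − 9x + 1.
Step 3: lead(4x⁵ − 2x⁴ − 38x³ + 6x² − 9x + 1) ÷ lead(D) = 4x⁵ ÷ −2x³ = −2x². Subtract (−2x²)·D = 4x⁵ + 10x⁴ − 4x³ + 4x². Remainder: −12x⁴ − 34x³ + 2x² − 9x + 1.
Step 4: lead(−12x⁴ − 34x³ + 2x² − 9x + 1) ÷ lead(D) = −12x⁴ ÷ −2x³ = 6x. Subtract (6x)·D = −12x⁴ − 30x³ + 12x² − 12x. Remainder: −4x³ − 10x² + 3x + 1.
Step 5: lead(−4x³ − 10x² + 3x + 1) ÷ lead(D) = −4x³ ÷ −2x³ = 2. Subtract (2)·D = −4x³ − 10x² + 4x − 4. Remainder: −x + 5.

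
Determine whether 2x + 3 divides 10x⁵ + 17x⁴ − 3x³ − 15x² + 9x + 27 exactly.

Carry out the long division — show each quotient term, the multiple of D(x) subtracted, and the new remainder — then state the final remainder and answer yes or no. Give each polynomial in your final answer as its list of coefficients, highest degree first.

Step 1: lead(10x⁵ + 17x⁴ − 3x³ − 15x² + 9x + 27) ÷ lead(D) = 10x⁵ ÷ 2x = 5x⁴. Subtract (5x⁴)·D = 10x⁵ + 15x⁴. Remainder: 2x⁴ − 3x³ − 15x² + 9x + 27.
Step 2: lead(2x⁴ − 3x³ − 15x² + 9x + 27) ÷ lead(D) = 2x⁴ ÷ 2x = x³. Subtract (x³)·D = 2x⁴ + 3x³. Remainder: −6x³ − 15x² + 9x + 27.
Step 3: lead(−6x³ − 15x² + 9x + 27) ÷ lead(D) = −6x³ ÷ 2x = −3x². Subtract (−3x²)·D = −6x³ − 9x². Remainder: −6x² + 9x + 27.
Step 4: lead(−6x² + 9x + 27) ÷ lead(D) = −6x² ÷ 2x = −3x. Subtract (−3x)·D = −6x² − 9x. Remainder: 18x + 27.
Step 5: lead(18x + 27) ÷ lead(D) = 18x ÷ 2x = 9. Subtract (9)·D = 18x + 27. Remainder: 0.

R = [0], so D(x) is a factor of P(x). yes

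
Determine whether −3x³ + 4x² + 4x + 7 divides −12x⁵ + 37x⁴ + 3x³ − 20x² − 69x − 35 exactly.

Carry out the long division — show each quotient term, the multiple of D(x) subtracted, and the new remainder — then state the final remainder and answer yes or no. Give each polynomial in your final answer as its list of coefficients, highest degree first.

R = [0], so D(x) is a factor of P(x). yes

Step 1: lead(−12x⁵ + 37x⁴ + 3x³ − 20x² − 69x − 35) ÷ lead(D) = −12x⁵ ÷ −3x³ = 4x². Subtract (4x²)·D = −12x⁵ + 16x⁴ + 16x³ + 28x². Remainder: 21x⁴ − 13x³ − 48x² − 69x − 35.
Step 2: lead(21x⁴ − 13x³ − 48x² − 69x − 35) ÷ lead(D) = 21x⁴ ÷ −3x³ = −7x. Subtract (−7x)·D = 21x⁴ − 28x³ − 28x² − 49x. Remainder: 15x³ − 20x² − 20x − 35.
Step 3: lead(15x³ − 20x² − 20x − 35) ÷ lead(D) = 15x³ ÷ −3x³ = −5. Subtract (−5)·D = 15x³ − 20x² − 20x − 35. Remainder: 0.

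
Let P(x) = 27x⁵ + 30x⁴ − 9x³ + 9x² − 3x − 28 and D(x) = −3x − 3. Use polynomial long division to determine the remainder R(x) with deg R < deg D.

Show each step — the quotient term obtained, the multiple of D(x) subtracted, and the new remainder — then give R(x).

R(x) = −4

Step 1: lead(27x⁵ + 30x⁴ − 9x³ + 9x² − 3x − 28) ÷ lead(D) = 27x⁵ ÷ −3x = −9x⁴. Subtract (−9x⁴)·D = 27x⁵ + 27x⁴. Remainder: 3x⁴ − 9x³ + 9x² − 3x − 28.
Step 2: lead(3x⁴ − 9x³ + 9x² − 3x − 28) ÷ lead(D) = 3x⁴ ÷ −3x = −x³. Subtract (−x³)·D = 3x⁴ + 3x³. Remainder: −12x³ + 9x² − 3x − 28.
Step 3: lead(−12x³ + 9x² − 3x − 28) ÷ lead(D) = −12x³ ÷ −3x = 4x². Subtract (4x²)·D = −12x³ − 12x². Remainder: 21x² − 3x − 28.
Step 4: lead(21x² − 3x − 28) ÷ lead(D) = 21x² ÷ −3x = −7x. Subtract (−7x)·D = 21x² + 21x. Remainder: −24x − 28.
Step 5: lead(−24x − 28) ÷ lead(D) = −24x ÷ −3x = 8. Subtract (8)·D = −24x − 24. Remainder: −4.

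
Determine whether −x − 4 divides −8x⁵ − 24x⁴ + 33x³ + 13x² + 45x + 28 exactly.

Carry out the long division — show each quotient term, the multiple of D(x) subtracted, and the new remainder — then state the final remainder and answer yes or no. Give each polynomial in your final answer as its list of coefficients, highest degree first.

R = [-8], so D(x) is not a factor of P(x). no

Step 1: lead(−8x⁵ − 24x⁴ + 33x³ + 13x² + 45x + 28) ÷ lead(D) = −8x⁵ ÷ −x = 8x⁴. Subtract (8x⁴)·D = −8x⁵ − 32x⁴. Remainder: 8x⁴ + 33x³ + 13x² + 45x + 28.
Step 2: lead(8x⁴ + 33x³ + 13x² + 45x + 28) ÷ lead(D) = 8x⁴ ÷ −x = −8x³. Subtract (−8x³)·D = 8x⁴ + 32x³. Remainder: x³ + 13x² + 45x + 28.
Step 3: lead(x³ + 13x² + 45x + 28) ÷ lead(D) = x³ ÷ −x = −x². Subtract (−x²)·D = x³ + 4x². Remainder: 9x² + 45x + 28.
Step 4: lead(9x² + 45x + 28) ÷ lead(D) = 9x² ÷ −x = −9x. Subtract (−9x)·D = 9x² + 36x. Remainder: 9x + 28.
Step 5: lead(9x + 28) ÷ lead(D) = 9x ÷ −x = −9. Subtract (−9)·D = 9x + 36. Remainder: −8.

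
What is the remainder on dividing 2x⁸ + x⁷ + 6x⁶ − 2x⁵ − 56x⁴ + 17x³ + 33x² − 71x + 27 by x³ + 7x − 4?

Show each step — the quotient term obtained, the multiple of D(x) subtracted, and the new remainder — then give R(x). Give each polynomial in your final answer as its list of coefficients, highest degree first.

Step 1: lead(2x⁸ + x⁷ + 6x⁶ − 2x⁵ − 56x⁴ + 17x³ + 33x² − 71x + 27) ÷ lead(D) = 2x⁸ ÷ x³ = 2x⁵. Subtract (2x⁵)·D = 2x⁸ + 14x⁶ − 8x⁵. Remainder: x⁷ − 8x⁶ + 6x⁵ − 56x⁴ + 17x³ + 33x² − 71x + 27.
Step 2: lead(x⁷ − 8x⁶ + 6x⁵ − 56x⁴ + 17x³ + 33x² − 71x + 27) ÷ lead(D) = x⁷ ÷ x³ = x⁴. Subtract (x⁴)·D = x⁷ + 7x⁵ − 4x⁴. Remainder: −8x⁶ − x⁵ − 52x⁴ + 17x³ + 33x² − 71x + 27.
Step 3: lead(−8x⁶ − x⁵ − 52x⁴ + 17x³ + 33x² − 71x + 27) ÷ lead(D) = −8x⁶ ÷ x³ = −8x³. Subtract (−8x³)·D = −8x⁶ − 56x⁴ + 32x³. Remainder: −x⁵ + 4x⁴ − 15x³ + 33x² − 71x + 27.
Step 4: lead(−x⁵ + 4x⁴ − 15x³ + 33x² − 71x + 27) ÷ lead(D) = −x⁵ ÷ x³ = −x². Subtract (−x²)·D = −x⁵ − 7x³ + 4x². Remainder: 4x⁴ − 8x³ + 29x² − 71x + 27.
Step 5: lead(4x⁴ − 8x³ + 29x² − 71x + 27) ÷ lead(D) = 4x⁴ ÷ x³ = 4x. Subtract (4x)·D = 4x⁴ + 28x² − 16x. Remainder: −8x³ + x² − 55x + 27.
Step 6: lead(−8x³ + x² − 55x + 27) ÷ lead(D) = −8x³ ÷ x³ = −8. Subtract (−8)·D = −8x³ − 56x + 32. Remainder: x² + x − 5.

R = [1, 1, -5]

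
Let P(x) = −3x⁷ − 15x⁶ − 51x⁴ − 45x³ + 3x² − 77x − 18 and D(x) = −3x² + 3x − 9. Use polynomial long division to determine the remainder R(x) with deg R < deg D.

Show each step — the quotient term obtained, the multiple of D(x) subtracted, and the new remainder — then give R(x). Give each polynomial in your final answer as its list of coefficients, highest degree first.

Step 1: lead(−3x⁷ − 15x⁶ − 51x⁴ − 45x³ + 3x² − 77x − 18) ÷ lead(D) = −3x⁷ ÷ −3x² = x⁵. Subtract (x⁵)·D = −3x⁷ + 3x⁶ − 9x⁵. Remainder: −18x⁶ + 9x⁵ − 51x⁴ − 45x³ + 3x² − 77x − 18.
Step 2: lead(−18x⁶ + 9x⁵ − 51x⁴ − 45x³ + 3x² − 77x − 18) ÷ lead(D) = −18x⁶ ÷ −3x² = 6x⁴. Subtract (6x⁴)·D = −18x⁶ + 18x⁵ − 54x⁴. Remainder: −9x⁵ + 3x⁴ − 45x³ + 3x² − 77x − 18.
Step 3: lead(−9x⁵ + 3x⁴ − 45x³ + 3x² − 77x − 18) ÷ lead(D) = −9x⁵ ÷ −3x² = 3x³. Subtract (3x³)·D = −9x⁵ + 9x⁴ − 27x³. Remainder: −6x⁴ − 18x³ + 3x² − 77x − 18.
Step 4: lead(−6x⁴ − 18x³ + 3x² − 77x − 18) ÷ lead(D) = −6x⁴ ÷ −3x² = 2x². Subtract (2x²)·D = −6x⁴ + 6x³ − 18x². Remainder: −24x³ + 21x² − 77x − 18.
Step 5: lead(−24x³ + 21x² − 77x − 18) ÷ lead(D) = −24x³ ÷ −3x² = 8x. Subtract (8x)·D = −24x³ + 24x² − 72x. Remainder: −3x² − 5x − 18.
Step 6: lead(−3x² − 5x − 18) ÷ lead(D) = −3x² ÷ −3x² = 1. Subtract (1)·D = −3x² + 3x − 9. Remainder: −8x − 9.

R = [-8, -9]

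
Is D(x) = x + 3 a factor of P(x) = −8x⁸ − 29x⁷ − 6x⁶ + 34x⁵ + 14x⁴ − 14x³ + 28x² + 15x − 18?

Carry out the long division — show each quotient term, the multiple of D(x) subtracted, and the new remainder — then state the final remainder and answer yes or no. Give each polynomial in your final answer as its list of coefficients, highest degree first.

R = [0], so D(x) is a factor of P(x). yes

Step 1: lead(−8x⁸ − 29x⁷ − 6x⁶ + 34x⁵ + 14x⁴ − 14x³ + 28x² + 15x − 18) ÷ lead(D) = −8x⁸ ÷ x = −8x⁷. Subtract (−8x⁷)·D = −8x⁸ − 24x⁷. Remainder: −5x⁷ − 6x⁶ + 34x⁵ + 14x⁴ − 14x³ + 28x² + 15x − 18.
Step 2: lead(−5x⁷ − 6x⁶ + 34x⁵ + 14x⁴ − 14x³ + 28x² + 15x − 18) ÷ lead(D) = −5x⁷ ÷ x = −5x⁶. Subtract (−5x⁶)·D = −5x⁷ − 15x⁶. Remainder: 9x⁶ + 34x⁵ + 14x⁴ − 14x³ + 28x² + 15x − 18.
Step 3: lead(9x⁶ + 34x⁵ + 14x⁴ − 14x³ + 28x² + 15x − 18) ÷ lead(D) = 9x⁶ ÷ x = 9x⁵. Subtract (9x⁵)·D = 9x⁶ + 27x⁵. Remainder: 7x⁵ + 14x⁴ − 14x³ + 28x² + 15x − 18.
Step 4: lead(7x⁵ + 14x⁴ − 14x³ + 28x² + 15x − 18) ÷ lead(D) = 7x⁵ ÷ x = 7x⁴. Subtract (7x⁴)·D = 7x⁵ + 21x⁴. Remainder: −7x⁴ − 14x³ + 28x² + 15x − 18.
Step 5: lead(−7x⁴ − 14x³ + 28x² + 15x − 18) ÷ lead(D) = −7x⁴ ÷ x = −7x³. Subtract (−7x³)·D = −7x⁴ − 21x³. Remainder: 7x³ + 28x² + 15x − 18.
Step 6: lead(7x³ + 28x² + 15x − 18) ÷ lead(D) = 7x³ ÷ x = 7x². Subtract (7x²)·D = 7x³ + 21x². Remainder: 7x² + 15x − 18.
Step 7: lead(7x² + 15x − 18) ÷ lead(D) = 7x² ÷ x = 7x. Subtract (7x)·D = 7x² + 21x. Remainder: −6x − 18.
Step 8: lead(−6x − 18) ÷ lead(D) = −6x ÷ x = −6. Subtract (−6)·D = −6x − 18. Remainder: 0.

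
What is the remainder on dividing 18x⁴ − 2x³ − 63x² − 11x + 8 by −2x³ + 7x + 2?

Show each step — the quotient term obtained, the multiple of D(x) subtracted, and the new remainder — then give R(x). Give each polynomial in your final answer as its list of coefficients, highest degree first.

Step 1: lead(18x⁴ − 2x³ − 63x² − 11x + 8) ÷ lead(D) = 18x⁴ ÷ −2x³ = −9x. Subtract (−9x)·D = 18x⁴ − 63x² − 18x. Remainder: −2x³ + 7x + 8.
Step 2: lead(−2x³ + 7x + 8) ÷ lead(D) = −2x³ ÷ −2x³ = 1. Subtract (1)·D = −2x³ + 7x + 2. Remainder: 6.

R = [6]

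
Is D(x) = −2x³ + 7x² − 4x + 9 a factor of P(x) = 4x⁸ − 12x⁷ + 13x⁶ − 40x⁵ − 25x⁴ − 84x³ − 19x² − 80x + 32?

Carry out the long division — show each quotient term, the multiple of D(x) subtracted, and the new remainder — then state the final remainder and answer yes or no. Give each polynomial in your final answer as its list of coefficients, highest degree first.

Step 1: lead(4x⁸ − 12x⁷ + 13x⁶ − 40x⁵ − 25x⁴ − 84x³ − 19x² − 80x + 32) ÷ lead(D) = 4x⁸ ÷ −2x³ = −2x⁵. Subtract (−2x⁵)·D = 4x⁸ − 14x⁷ + 8x⁶ − 18x⁵. Remainder: 2x⁷ + 5x⁶ − 22x⁵ − 25x⁴ − 84x³ − 19x² − 80x + 32.
Step 2: lead(2x⁷ + 5x⁶ − 22x⁵ − 25x⁴ − 84x³ − 19x² − 80x + 32) ÷ lead(D) = 2x⁷ ÷ −2x³ = −x⁴. Subtract (−x⁴)·D = 2x⁷ − 7x⁶ + 4x⁵ − 9x⁴. Remainder: 12x⁶ − 26x⁵ − 16x⁴ − 84x³ − 19x² − 80x + 32.
Step 3: lead(12x⁶ − 26x⁵ − 16x⁴ − 84x³ − 19x² − 80x + 32) ÷ lead(D) = 12x⁶ ÷ −2x³ = −6x³. Subtract (−6x³)·D = 12x⁶ − 42x⁵ + 24x⁴ − 54x³. Remainder: 16x⁵ − 40x⁴ − 30x³ − 19x² − 80x + 32.
Step 4: lead(16x⁵ − 40x⁴ − 30x³ − 19x² − 80x + 32) ÷ lead(D) = 16x⁵ ÷ −2x³ = −8x². Subtract (−8x²)·D = 16x⁵ − 56x⁴ + 32x³ − 72x². Remainder: 16x⁴ − 62x³ + 53x² − 80x + 32.
Step 5: lead(16x⁴ − 62x³ + 53x² − 80x + 32) ÷ lead(D) = 16x⁴ ÷ −2x³ = −8x. Subtract (−8x)·D = 16x⁴ − 56x³ + 32x² − 72x. Remainder: −6x³ + 21x² − 8x + 32.
Step 6: lead(−6x³ + 21x² − 8x + 32) ÷ lead(D) = −6x³ ÷ −2x³ = 3. Subtract (3)·D = −6x³ + 21x² − 12x + 27. Remainder: 4x + 5.

R = [4, 5], so D(x) is not a factor of P(x). no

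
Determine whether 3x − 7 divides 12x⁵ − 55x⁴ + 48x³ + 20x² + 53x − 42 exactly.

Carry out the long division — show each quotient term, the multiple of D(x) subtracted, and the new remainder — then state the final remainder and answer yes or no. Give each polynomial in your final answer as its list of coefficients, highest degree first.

Step 1: lead(12x⁵ − 55x⁴ + 48x³ + 20x² + 53x − 42) ÷ lead(D) = 12x⁵ ÷ 3x = 4x⁴. Subtract (4x⁴)·D = 12x⁵ − 28x⁴. Remainder: −27x⁴ + 48x³ + 20x² + 53x − 42.
Step 2: lead(−27x⁴ + 48x³ + 20x² + 53x − 42) ÷ lead(D) = −27x⁴ ÷ 3x = −9x³. Subtract (−9x³)·D = −27x⁴ + 63x³. Remainder: −15x³ + 20x² + 53x − 42.
Step 3: lead(−15x³ + 20x² + 53x − 42) ÷ lead(D) = −15x³ ÷ 3x = −5x². Subtract (−5x²)·D = −15x³ + 35x². Remainder: −15x² + 53x − 42.
Step 4: lead(−15x² + 53x − 42) ÷ lead(D) = −15x² ÷ 3x = −5x. Subtract (−5x)·D = −15x² + 35x. Remainder: 18x − 42.
Step 5: lead(18x − 42) ÷ lead(D) = 18x ÷ 3x = 6. Subtract (6)·D = 18x − 42. Remainder: 0.

R = [0], so D(x) is a factor of P(x). yes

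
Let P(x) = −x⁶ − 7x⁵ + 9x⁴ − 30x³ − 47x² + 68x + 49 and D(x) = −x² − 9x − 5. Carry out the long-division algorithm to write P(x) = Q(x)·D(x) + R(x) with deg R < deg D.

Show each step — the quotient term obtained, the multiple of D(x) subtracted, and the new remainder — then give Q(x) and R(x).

Q(x) = x⁴ − 2x³ + 4x² + 4x − 9; R(x) = 7x + 4

Step 1: lead(−x⁶ − 7x⁵ + 9x⁴ − 30x³ − 47x² + 68x + 49) ÷ lead(D) = −x⁶ ÷ −x² = x⁴. Subtract (x⁴)·D = −x⁶ − 9x⁵ − 5x⁴. Remainder: 2x⁵ + 14x⁴ − 30x³ − 47x² + 68x + 49.
Step 2: lead(2x⁵ + 14x⁴ − 30x³ − 47x² + 68x + 49) ÷ lead(D) = 2x⁵ ÷ −x² = −2x³. Subtract (−2x³)·D = 2x⁵ + 18x⁴ + 10x³. Remainder: −4x⁴ − 40x³ − 47x² + 68x + 49.
Step 3: lead(−4x⁴ − 40x³ − 47x² + 68x + 49) ÷ lead(D) = −4x⁴ ÷ −x² = 4x². Subtract (4x²)·D = −4x⁴ − 36x³ − 20x². Remainder: −4x³ − 27x² + 68x + 49.
Step 4: lead(−4x³ − 27x² + 68x + 49) ÷ lead(D) = −4x³ ÷ −x² = 4x. Subtract (4x)·D = −4x³ − 36x² − 20x. Remainder: 9x² + 88x + 49.
Step 5: lead(9x² + 88x + 49) ÷ lead(D) = 9x² ÷ −x² = −9. Subtract (−9)·D = 9x² + 81x + 45. Remainder: 7x + 4.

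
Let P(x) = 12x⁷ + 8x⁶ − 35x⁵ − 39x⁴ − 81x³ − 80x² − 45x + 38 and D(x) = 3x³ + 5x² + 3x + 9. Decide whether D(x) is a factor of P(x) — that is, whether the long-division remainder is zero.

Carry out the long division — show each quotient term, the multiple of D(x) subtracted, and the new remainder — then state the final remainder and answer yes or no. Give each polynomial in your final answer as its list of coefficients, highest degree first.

R = [-1, -3, 2], so D(x) is not a factor of P(x). no

Step 1: lead(12x⁷ + 8x⁶ − 35x⁵ − 39x⁴ − 81x³ − 80x² − 45x + 38) ÷ lead(D) = 12x⁷ ÷ 3x³ = 4x⁴. Subtract (4x⁴)·D = 12x⁷ + 20x⁶ + 12x⁵ + 36x⁴. Remainder: −12x⁶ − 47x⁵ − 75x⁴ − 81x³ − 80x² − 45x + 38.
Step 2: lead(−12x⁶ − 47x⁵ − 75x⁴ − 81x³ − 80x² − 45x + 38) ÷ lead(D) = −12x⁶ ÷ 3x³ = −4x³. Subtract (−4x³)·D = −12x⁶ − 20x⁵ − 12x⁴ − 36x³. Remainder: −27x⁵ − 63x⁴ − 45x³ − 80x² − 45x + 38.
Step 3: lead(−27x⁵ − 63x⁴ − 45x³ − 80x² − 45x + 38) ÷ lead(D) = −27x⁵ ÷ 3x³ = −9x². Subtract (−9x²)·D = −27x⁵ − 45x⁴ − 27x³ − 81x². Remainder: −18x⁴ − 18x³ + x² − 45x + 38.
Step 4: lead(−18x⁴ − 18x³ + x² − 45x + 38) ÷ lead(D) = −18x⁴ ÷ 3x³ = −6x. Subtract (−6x)·D = −18x⁴ − 30x³ − 18x² − 54x. Remainder: 12x³ + 19x² + 9x + 38.
Step 5: lead(12x³ + 19x² + 9x + 38) ÷ lead(D) = 12x³ ÷ 3x³ = 4. Subtract (4)·D = 12x³ + 20x² + 12x + 36. Remainder: −x² − 3x + 2.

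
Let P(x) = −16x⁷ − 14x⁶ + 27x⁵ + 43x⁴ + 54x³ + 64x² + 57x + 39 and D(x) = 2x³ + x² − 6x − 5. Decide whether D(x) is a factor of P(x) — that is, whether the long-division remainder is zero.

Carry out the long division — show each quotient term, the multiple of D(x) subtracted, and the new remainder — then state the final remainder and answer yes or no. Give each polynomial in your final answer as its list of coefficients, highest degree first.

Step 1: lead(−16x⁷ − 14x⁶ + 27x⁵ + 43x⁴ + 54x³ + 64x² + 57x + 39) ÷ lead(D) = −16x⁷ ÷ 2x³ = −8x⁴. Subtract (−8x⁴)·D = −16x⁷ − 8x⁶ + 48x⁵ + 40x⁴. Remainder: −6x⁶ − 21x⁵ + 3x⁴ + 54x³ + 64x² + 57x + 39.
Step 2: lead(−6x⁶ − 21x⁵ + 3x⁴ + 54x³ + 64x² + 57x + 39) ÷ lead(D) = −6x⁶ ÷ 2x³ = −3x³. Subtract (−3x³)·D = −6x⁶ − 3x⁵ + 18x⁴ + 15x³. Remainder: −18x⁵ − 15x⁴ + 39x³ + 64x² + 57x + 39.
Step 3: lead(−18x⁵ − 15x⁴ + 39x³ + 64x² + 57x + 39) ÷ lead(D) = −18x⁵ ÷ 2x³ = −9x². Subtract (−9x²)·D = −18x⁵ − 9x⁴ + 54x³ + 45x². Remainder: −6x⁴ − 15x³ + 19x² + 57x + 39.
Step 4: lead(−6x⁴ − 15x³ + 19x² + 57x + 39) ÷ lead(D) = −6x⁴ ÷ 2x³ = −3x. Subtract (−3x)·D = −6x⁴ − 3x³ + 18x² + 15x. Remainder: −12x³ + x² + 42x + 39.
Step 5: lead(−12x³ + x² + 42x + 39) ÷ lead(D) = −12x³ ÷ 2x³ = −6. Subtract (−6)·D = −12x³ − 6x² + 36x + 30. Remainder: 7x² + 6x + 9.

R = [7, 6, 9], so D(x) is not a factor of P(x). no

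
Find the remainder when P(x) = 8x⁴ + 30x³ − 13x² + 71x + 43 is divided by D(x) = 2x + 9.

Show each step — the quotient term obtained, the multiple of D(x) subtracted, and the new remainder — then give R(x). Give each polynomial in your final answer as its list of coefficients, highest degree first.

R = [7]

Step 1: lead(8x⁴ + 30x³ − 13x² + 71x + 43) ÷ lead(D) = 8x⁴ ÷ 2x = 4x³. Subtract (4x³)·D = 8x⁴ + 36x³. Remainder: −6x³ − 13x² + 71x + 43.
Step 2: lead(−6x³ − 13x² + 71x + 43) ÷ lead(D) = −6x³ ÷ 2x = −3x². Subtract (−3x²)·D = −6x³ − 27x². Remainder: 14x² + 71x + 43.
Step 3: lead(14x² + 71x + 43) ÷ lead(D) = 14x² ÷ 2x = 7x. Subtract (7x)·D = 14x² + 63x. Remainder: 8x + 43.
Step 4: lead(8x + 43) ÷ lead(D) = 8x ÷ 2x = 4. Subtract (4)·D = 8x + 36. Remainder: 7.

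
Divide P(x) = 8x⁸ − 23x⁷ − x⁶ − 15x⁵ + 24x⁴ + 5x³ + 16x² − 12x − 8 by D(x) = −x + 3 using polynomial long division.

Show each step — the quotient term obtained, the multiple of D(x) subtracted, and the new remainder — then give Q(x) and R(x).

Step 1: lead(8x⁸ − 23x⁷ − x⁶ − 15x⁵ + 24x⁴ + 5x³ + 16x² − 12x − 8) ÷ lead(D) = 8x⁸ ÷ −x = −8x⁷. Subtract (−8x⁷)·D = 8x⁸ − 24x⁷. Remainder: x⁷ − x⁶ − 15x⁵ + 24x⁴ + 5x³ + 16x² − 12x − 8.
Step 2: lead(x⁷ − x⁶ − 15x⁵ + 24x⁴ + 5x³ + 16x² − 12x − 8) ÷ lead(D) = x⁷ ÷ −x = −x⁶. Subtract (−x⁶)·D = x⁷ − 3x⁶. Remainder: 2x⁶ − 15x⁵ + 24x⁴ + 5x³ + 16x² − 12x − 8.
Step 3: lead(2x⁶ − 15x⁵ + 24x⁴ + 5x³ + 16x² − 12x − 8) ÷ lead(D) = 2x⁶ ÷ −x = −2x⁵. Subtract (−2x⁵)·D = 2x⁶ − 6x⁵. Remainder: −9x⁵ + 24x⁴ + 5x³ + 16x² − 12x − 8.
Step 4: lead(−9x⁵ + 24x⁴ + 5x³ + 16x² − 12x − 8) ÷ lead(D) = −9x⁵ ÷ −x = 9x⁴. Subtract (9x⁴)·D = −9x⁵ + 27x⁴. Remainder: −3x⁴ + 5x³ + 16x² − 12x − 8.
Step 5: lead(−3x⁴ + 5x³ + 16x² − 12x − 8) ÷ lead(D) = −3x⁴ ÷ −x = 3x³. Subtract (3x³)·D = −3x⁴ + 9x³. Remainder: −4x³ + 16x² − 12x − 8.
Step 6: lead(−4x³ + 16x² − 12x − 8) ÷ lead(D) = −4x³ ÷ −x = 4x². Subtract (4x²)·D = −4x³ + 12x². Remainder: 4x² − 12x − 8.
Step 7: lead(4x² − 12x − 8) ÷ lead(D) = 4x² ÷ −x = −4x. Subtract (−4x)·D = 4x² − 12x. Remainder: −8.

Q(x) = −8x⁷ − x⁶ − 2x⁵ + 9x⁴ + 3x³ + 4x² − 4x; R(x) = −8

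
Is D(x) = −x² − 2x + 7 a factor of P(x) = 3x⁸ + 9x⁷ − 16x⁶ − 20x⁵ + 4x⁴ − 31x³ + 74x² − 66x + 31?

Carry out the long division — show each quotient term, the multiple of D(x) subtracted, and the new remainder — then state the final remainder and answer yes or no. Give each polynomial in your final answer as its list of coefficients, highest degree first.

R = [-4], so D(x) is not a factor of P(x). no

Step 1: lead(3x⁸ + 9x⁷ − 16x⁶ − 20x⁵ + 4x⁴ − 31x³ + 74x² − 66x + 31) ÷ lead(D) = 3x⁸ ÷ −x² = −3x⁶. Subtract (−3x⁶)·D = 3x⁸ + 6x⁷ − 21x⁶. Remainder: 3x⁷ + 5x⁶ − 20x⁵ + 4x⁴ − 31x³ + 74x² − 66x + 31.
Step 2: lead(3x⁷ + 5x⁶ − 20x⁵ + 4x⁴ − 31x³ + 74x² − 66x + 31) ÷ lead(D) = 3x⁷ ÷ −x² = −3x⁵. Subtract (−3x⁵)·D = 3x⁷ + 6x⁶ − 21x⁵. Remainder: −x⁶ + x⁵ + 4x⁴ − 31x³ + 74x² − 66x + 31.
Step 3: lead(−x⁶ + x⁵ + 4x⁴ − 31x³ + 74x² − 66x + 31) ÷ lead(D) = −x⁶ ÷ −x² = x⁴. Subtract (x⁴)·D = −x⁶ − 2x⁵ + 7x⁴. Remainder: 3x⁵ − 3x⁴ − 31x³ + 74x² − 66x + 31.
Step 4: lead(3x⁵ − 3x⁴ − 31x³ + 74x² − 66x + 31) ÷ lead(D) = 3x⁵ ÷ −x² = −3x³. Subtract (−3x³)·D = 3x⁵ + 6x⁴ − 21x³. Remainder: −9x⁴ − 10x³ + 74x² − 66x + 31.
Step 5: lead(−9x⁴ − 10x³ + 74x² − 66x + 31) ÷ lead(D) = −9x⁴ ÷ −x² = 9x². Subtract (9x²)·D = −9x⁴ − 18x³ + 63x². Remainder: 8x³ + 11x² − 66x + 31.
Step 6: lead(8x³ + 11x² − 66x + 31) ÷ lead(D) = 8x³ ÷ −x² = −8x. Subtract (−8x)·D = 8x³ + 16x² − 56x. Remainder: −5x² − 10x + 31.
Step 7: lead(−5x² − 10x + 31) ÷ lead(D) = −5x² ÷ −x² = 5. Subtract (5)·D = −5x² − 10x + 35. Remainder: −4.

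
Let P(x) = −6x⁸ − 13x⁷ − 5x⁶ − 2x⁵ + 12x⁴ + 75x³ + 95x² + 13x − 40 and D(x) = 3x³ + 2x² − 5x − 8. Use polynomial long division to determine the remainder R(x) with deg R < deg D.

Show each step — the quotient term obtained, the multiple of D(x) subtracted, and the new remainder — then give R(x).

R(x) = 9x − 8

Step 1: lead(−6x⁸ − 13x⁷ − 5x⁶ − 2x⁵ + 12x⁴ + 75x³ + 95x² + 13x − 40) ÷ lead(D) = −6x⁸ ÷ 3x³ = −2x⁵. Subtract (−2x⁵)·D = −6x⁸ − 4x⁷ + 10x⁶ + 16x⁵. Remainder: −9x⁷ − 15x⁶ − 18x⁵ + 12x⁴ + 75x³ + 95x² + 13x − 40.
Step 2: lead(−9x⁷ − 15x⁶ − 18x⁵ + 12x⁴ + 75x³ + 95x² + 13x − 40) ÷ lead(D) = −9x⁷ ÷ 3x³ = −3x⁴. Subtract (−3x⁴)·D = −9x⁷ − 6x⁶ + 15x⁵ + 24x⁴. Remainder: −9x⁶ − 33x⁵ − 12x⁴ + 75x³ + 95x² + 13x − 40.
Step 3: lead(−9x⁶ − 33x⁵ − 12x⁴ + 75x³ + 95x² + 13x − 40) ÷ lead(D) = −9x⁶ ÷ 3x³ = −3x³. Subtract (−3x³)·D = −9x⁶ − 6x⁵ + 15x⁴ + 24x³. Remainder: −27x⁵ − 27x⁴ + 51x³ + 95x² + 13x − 40.
Step 4: lead(−27x⁵ − 27x⁴ + 51x³ + 95x² + 13x − 40) ÷ lead(D) = −27x⁵ ÷ 3x³ = −9x². Subtract (−9x²)·D = −27x⁵ − 18x⁴ + 45x³ + 72x². Remainder: −9x⁴ + 6x³ + 23x² + 13x − 40.
Step 5: lead(−9x⁴ + 6x³ + 23x² + 13x − 40) ÷ lead(D) = −9x⁴ ÷ 3x³ = −3x. Subtract (−3x)·D = −9x⁴ − 6x³ + 15x² + 24x. Remainder: 12x³ + 8x² − 11x − 40.
Step 6: lead(12x³ + 8x² − 11x − 40) ÷ lead(D) = 12x³ ÷ 3x³ = 4. Subtract (4)·D = 12x³ + 8x² − 20x − 32. Remainder: 9x − 8.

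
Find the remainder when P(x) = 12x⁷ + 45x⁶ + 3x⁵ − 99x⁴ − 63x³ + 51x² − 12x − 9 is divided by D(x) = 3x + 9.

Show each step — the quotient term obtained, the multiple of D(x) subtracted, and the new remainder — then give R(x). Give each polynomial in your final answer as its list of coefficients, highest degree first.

R = [0]

Step 1: lead(12x⁷ + 45x⁶ + 3x⁵ − 99x⁴ − 63x³ + 51x² − 12x − 9) ÷ lead(D) = 12x⁷ ÷ 3x = 4x⁶. Subtract (4x⁶)·D = 12x⁷ + 36x⁶. Remainder: 9x⁶ + 3x⁵ − 99x⁴ − 63x³ + 51x² − 12x − 9.
Step 2: lead(9x⁶ + 3x⁵ − 99x⁴ − 63x³ + 51x² − 12x − 9) ÷ lead(D) = 9x⁶ ÷ 3x = 3x⁵. Subtract (3x⁵)·D = 9x⁶ + 27x⁵. Remainder: −24x⁵ − 99x⁴ − 63x³ + 51x² − 12x − 9.
Step 3: lead(−24x⁵ − 99x⁴ − 63x³ + 51x² − 12x − 9) ÷ lead(D) = −24x⁵ ÷ 3x = −8x⁴. Subtract (−8x⁴)·D = −24x⁵ − 72x⁴. Remainder: −27x⁴ − 63x³ + 51x² − 12x − 9.
Step 4: lead(−27x⁴ − 63x³ + 51x² − 12x − 9) ÷ lead(D) = −27x⁴ ÷ 3x = −9x³. Subtract (−9x³)·D = −27x⁴ − 81x³. Remainder: 18x³ + 51x² − 12x − 9.
Step 5: lead(18x³ + 51x² − 12x − 9) ÷ lead(D) = 18x³ ÷ 3x = 6x². Subtract (6x²)·D = 18x³ + 54x². Remainder: −3x² − 12x − 9.
Step 6: lead(−3x² − 12x − 9) ÷ lead(D) = −3x² ÷ 3x = −x. Subtract (−x)·D = −3x² − 9x. Remainder: −3x − 9.
Step 7: lead(−3x − 9) ÷ lead(D) = −3x ÷ 3x = −1. Subtract (−1)·D = −3x − 9. Remainder: 0.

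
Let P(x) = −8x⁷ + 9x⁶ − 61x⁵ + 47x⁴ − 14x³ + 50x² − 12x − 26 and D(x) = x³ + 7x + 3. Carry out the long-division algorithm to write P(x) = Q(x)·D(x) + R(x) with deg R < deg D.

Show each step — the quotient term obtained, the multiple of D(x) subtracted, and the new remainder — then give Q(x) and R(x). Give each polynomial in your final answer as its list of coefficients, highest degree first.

Q = [-8, 9, -5, 8, -6]; R = [9, 6, -8]

Step 1: lead(−8x⁷ + 9x⁶ − 61x⁵ + 47x⁴ − 14x³ + 50x² − 12x − 26) ÷ lead(D) = −8x⁷ ÷ x³ = −8x⁴. Subtract (−8x⁴)·D = −8x⁷ − 56x⁵ − 24x⁴. Remainder: 9x⁶ − 5x⁵ + 71x⁴ − 14x³ + 50x² − 12x − 26.
Step 2: lead(9x⁶ − 5x⁵ + 71x⁴ − 14x³ + 50x² − 12x − 26) ÷ lead(D) = 9x⁶ ÷ x³ = 9x³. Subtract (9x³)·D = 9x⁶ + 63x⁴ + 27x³. Remainder: −5x⁵ + 8x⁴ − 41x³ + 50x² − 12x − 26.
Step 3: lead(−5x⁵ + 8x⁴ − 41x³ + 50x² − 12x − 26) ÷ lead(D) = −5x⁵ ÷ x³ = −5x². Subtract (−5x²)·D = −5x⁵ − 35x³ − 15x². Remainder: 8x⁴ − 6x³ + 65x² − 12x − 26.
Step 4: lead(8x⁴ − 6x³ + 65x² − 12x − 26) ÷ lead(D) = 8x⁴ ÷ x³ = 8x. Subtract (8x)·D = 8x⁴ + 56x² + 24x. Remainder: −6x³ + 9x² − 36x − 26.
Step 5: lead(−6x³ + 9x² − 36x − 26) ÷ lead(D) = −6x³ ÷ x³ = −6. Subtract (−6)·D = −6x³ − 42x − 18. Remainder: 9x² + 6x − 8.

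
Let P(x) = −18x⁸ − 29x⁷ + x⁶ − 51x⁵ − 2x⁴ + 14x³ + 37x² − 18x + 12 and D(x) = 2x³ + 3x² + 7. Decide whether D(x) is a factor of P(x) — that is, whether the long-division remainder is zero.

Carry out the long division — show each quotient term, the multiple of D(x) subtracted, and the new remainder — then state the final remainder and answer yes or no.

Step 1: lead(−18x⁸ − 29x⁷ + x⁶ − 51x⁵ − 2x⁴ + 14x³ + 37x² − 18x + 12) ÷ lead(D) = −18x⁸ ÷ 2x³ = −9x⁵. Subtract (−9x⁵)·D = −18x⁸ − 27x⁷ − 63x⁵. Remainder: −2x⁷ + x⁶ + 12x⁵ − 2x⁴ + 14x³ + 37x² − 18x + 12.
Step 2: lead(−2x⁷ + x⁶ + 12x⁵ − 2x⁴ + 14x³ + 37x² − 18x + 12) ÷ lead(D) = −2x⁷ ÷ 2x³ = −x⁴. Subtract (−x⁴)·D = −2x⁷ − 3x⁶ − 7x⁴. Remainder: 4x⁶ + 12x⁵ + 5x⁴ + 14x³ + 37x² − 18x + 12.
Step 3: lead(4x⁶ + 12x⁵ + 5x⁴ + 14x³ + 37x² − 18x + 12) ÷ lead(D) = 4x⁶ ÷ 2x³ = 2x³. Subtract (2x³)·D = 4x⁶ + 6x⁵ + 14x³. Remainder: 6x⁵ + 5x⁴ + 37x² − 18x + 12.
Step 4: lead(6x⁵ + 5x⁴ + 37x² − 18x + 12) ÷ lead(D) = 6x⁵ ÷ 2x³ = 3x². Subtract (3x²)·D = 6x⁵ + 9x⁴ + 21x². Remainder: −4x⁴ + 16x² − 18x + 12.
Step 5: lead(−4x⁴ + 16x² − 18x + 12) ÷ lead(D) = −4x⁴ ÷ 2x³ = −2x. Subtract (−2x)·D = −4x⁴ − 6x³ − 14x. Remainder: 6x³ + 16x² − 4x + 12.
Step 6: lead(6x³ + 16x² − 4x + 12) ÷ lead(D) = 6x³ ÷ 2x³ = 3. Subtract (3)·D = 6x³ + 9x² + 21. Remainder: 7x² − 4x − 9.

R(x) = 7x² − 4x − 9, so D(x) is not a factor of P(x). no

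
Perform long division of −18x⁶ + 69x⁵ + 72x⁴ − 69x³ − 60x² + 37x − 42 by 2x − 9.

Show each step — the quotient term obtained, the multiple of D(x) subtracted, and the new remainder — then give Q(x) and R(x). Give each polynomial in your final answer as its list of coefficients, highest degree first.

Step 1: lead(−18x⁶ + 69x⁵ + 72x⁴ − 69x³ − 60x² + 37x − 42) ÷ lead(D) = −18x⁶ ÷ 2x = −9x⁵. Subtract (−9x⁵)·D = −18x⁶ + 81x⁵. Remainder: −12x⁵ + 72x⁴ − 69x³ − 60x² + 37x − 42.
Step 2: lead(−12x⁵ + 72x⁴ − 69x³ − 60x² + 37x − 42) ÷ lead(D) = −12x⁵ ÷ 2x = −6x⁴. Subtract (−6x⁴)·D = −12x⁵ + 54x⁴. Remainder: 18x⁴ − 69x³ − 60x² + 37x − 42.
Step 3: lead(18x⁴ − 69x³ − 60x² + 37x − 42) ÷ lead(D) = 18x⁴ ÷ 2x = 9x³. Subtract (9x³)·D = 18x⁴ − 81x³. Remainder: 12x³ − 60x² + 37x − 42.
Step 4: lead(12x³ − 60x² + 37x − 42) ÷ lead(D) = 12x³ ÷ 2x = 6x². Subtract (6x²)·D = 12x³ − 54x². Remainder: −6x² + 37x − 42.
Step 5: lead(−6x² + 37x − 42) ÷ lead(D) = −6x² ÷ 2x = −3x. Subtract (−3x)·D = −6x² + 27x. Remainder: 10x − 42.
Step 6: lead(10x − 42) ÷ lead(D) = 10x ÷ 2x = 5. Subtract (5)·D = 10x − 45. Remainder: 3.

Q = [-9, -6, 9, 6, -3, 5]; R = [3]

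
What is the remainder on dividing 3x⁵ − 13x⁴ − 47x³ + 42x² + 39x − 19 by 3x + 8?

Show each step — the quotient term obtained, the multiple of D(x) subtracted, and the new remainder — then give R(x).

R(x) = 5

Step 1: lead(3x⁵ − 13x⁴ − 47x³ + 42x² + 39x − 19) ÷ lead(D) = 3x⁵ ÷ 3x = x⁴. Subtract (x⁴)·D = 3x⁵ + 8x⁴. Remainder: −21x⁴ − 47x³ + 42x² + 39x − 19.
Step 2: lead(−21x⁴ − 47x³ + 42x² + 39x − 19) ÷ lead(D) = −21x⁴ ÷ 3x = −7x³. Subtract (−7x³)·D = −21x⁴ − 56x³. Remainder: 9x³ + 42x² + 39x − 19.
Step 3: lead(9x³ + 42x² + 39x − 19) ÷ lead(D) = 9x³ ÷ 3x = 3x². Subtract (3x²)·D = 9x³ + 24x². Remainder: 18x² + 39x − 19.
Step 4: lead(18x² + 39x − 19) ÷ lead(D) = 18x² ÷ 3x = 6x. Subtract (6x)·D = 18x² + 48x. Remainder: −9x − 19.
Step 5: lead(−9x − 19) ÷ lead(D) = −9x ÷ 3x = −3. Subtract (−3)·D = −9x − 24. Remainder: 5.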